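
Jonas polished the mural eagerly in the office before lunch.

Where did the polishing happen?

in the office

'in the office' marks the location of the polishing event.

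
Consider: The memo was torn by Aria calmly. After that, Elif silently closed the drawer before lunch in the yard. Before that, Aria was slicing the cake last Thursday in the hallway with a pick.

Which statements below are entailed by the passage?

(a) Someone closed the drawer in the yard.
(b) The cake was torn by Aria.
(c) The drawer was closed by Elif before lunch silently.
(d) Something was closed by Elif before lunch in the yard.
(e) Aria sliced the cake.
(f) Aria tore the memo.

(a), (c), (d), (f)

(a) Entailed — dropping 'silently', 'before lunch' and generalizing the agent leaves a sub-description the original still satisfies.
(b) Not entailed — Aria tore the memo, not the cake; the cake belongs to the slicing event.
(c) Entailed — every conjunct here is already in the original closing event.
(d) Entailed — every conjunct here is already in the original closing event.
(e) Not entailed — 'was slicing' is progressive on an accomplishment; it does not entail the completed 'sliced'.
(f) Entailed — the original entails any weakening of itself; this just drops 'calmly'.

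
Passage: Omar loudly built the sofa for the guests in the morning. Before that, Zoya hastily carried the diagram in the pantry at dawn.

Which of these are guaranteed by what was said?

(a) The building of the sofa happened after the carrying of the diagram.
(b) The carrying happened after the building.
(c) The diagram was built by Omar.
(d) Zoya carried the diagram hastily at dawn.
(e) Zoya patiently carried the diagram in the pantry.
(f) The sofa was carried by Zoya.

(a) Entailed — the narrative places the carrying before the building.
(b) Not entailed — the narrative places the carrying before the building, not after.
(c) Not entailed — Omar built the sofa, not the diagram; the diagram belongs to the carrying event.
(d) Entailed — this follows by dropping conjuncts from the carrying event's description.
(e) Not entailed — 'patiently' adds a manner not in (and inconsistent with) the original.
(f) Not entailed — Zoya carried the diagram, not the sofa; the sofa belongs to the building event.

(a), (d)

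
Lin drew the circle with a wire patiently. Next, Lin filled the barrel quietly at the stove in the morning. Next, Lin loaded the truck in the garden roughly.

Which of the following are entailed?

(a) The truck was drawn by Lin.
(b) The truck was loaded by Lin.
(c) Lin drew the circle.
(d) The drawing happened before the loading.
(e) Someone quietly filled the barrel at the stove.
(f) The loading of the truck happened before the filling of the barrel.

(b), (c), (d), (e)

(a) Not entailed — Lin drew the circle, not the truck; the truck belongs to the loading event.
(b) Entailed — the original entails any weakening of itself; this just drops 'roughly', 'in the garden'.
(c) Entailed — every conjunct here is already in the original drawing event.
(d) Entailed — the narrative places the drawing before the loading.
(e) Entailed — the original entails any weakening of itself; this just drops 'in the morning' and generalizes the agent.
(f) Not entailed — the narrative places the filling before the loading, not after.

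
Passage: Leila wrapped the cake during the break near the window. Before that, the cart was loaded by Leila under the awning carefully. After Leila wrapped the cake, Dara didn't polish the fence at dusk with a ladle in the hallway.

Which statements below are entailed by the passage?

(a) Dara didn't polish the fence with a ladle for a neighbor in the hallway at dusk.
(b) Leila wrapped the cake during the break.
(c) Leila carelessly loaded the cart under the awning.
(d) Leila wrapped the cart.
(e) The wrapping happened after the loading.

(a), (b), (e)

(a) Entailed — under negation, adding a further restriction is entailed: if no such polishing event occurred, none occurred for a neighbor either.
(b) Entailed — dropping 'near the window' leaves a sub-description the original still satisfies.
(c) Not entailed — 'carelessly' adds a manner not in (and inconsistent with) the original.
(d) Not entailed — Leila wrapped the cake, not the cart; the cart belongs to the loading event.
(e) Entailed — the narrative places the loading before the wrapping.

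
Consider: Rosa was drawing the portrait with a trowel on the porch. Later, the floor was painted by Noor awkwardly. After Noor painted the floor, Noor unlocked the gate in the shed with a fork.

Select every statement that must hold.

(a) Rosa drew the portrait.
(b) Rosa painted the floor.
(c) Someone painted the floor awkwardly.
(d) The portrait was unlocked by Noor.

(c)

(a) Not entailed — 'was drawing' is progressive on an accomplishment; it does not entail the completed 'drew'.
(b) Not entailed — the passage has Noor painting the floor, not Rosa.
(c) Entailed — every conjunct here is already in the original painting event.
(d) Not entailed — Noor unlocked the gate, not the portrait; the portrait belongs to the drawing event.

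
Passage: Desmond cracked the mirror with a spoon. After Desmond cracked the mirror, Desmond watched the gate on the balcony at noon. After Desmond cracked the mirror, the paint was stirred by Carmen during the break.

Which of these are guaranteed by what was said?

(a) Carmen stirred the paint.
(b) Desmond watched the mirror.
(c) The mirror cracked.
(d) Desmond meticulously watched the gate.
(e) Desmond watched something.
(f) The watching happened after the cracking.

(a), (c), (e), (f)

(a) Entailed — dropping 'during the break' leaves a sub-description the original still satisfies.
(b) Not entailed — Desmond watched the gate, not the mirror; the mirror belongs to the cracking event.
(c) Entailed — 'Desmond cracked the mirror' is causative; it entails the inchoative 'the mirror cracked'.
(d) Not entailed — 'meticulously' adds information not in the original event.
(e) Entailed — this follows by dropping conjuncts from the watching event's description.
(f) Entailed — the narrative places the cracking before the watching.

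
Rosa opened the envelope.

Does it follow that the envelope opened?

yes

'Rosa opened the envelope' is the causative; it entails the inchoative 'the envelope opened'.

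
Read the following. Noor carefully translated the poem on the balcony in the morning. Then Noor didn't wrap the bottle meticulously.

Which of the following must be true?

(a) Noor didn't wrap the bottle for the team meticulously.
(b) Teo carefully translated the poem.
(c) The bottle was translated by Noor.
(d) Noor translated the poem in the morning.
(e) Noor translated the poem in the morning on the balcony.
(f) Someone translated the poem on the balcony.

(a), (d), (e), (f)

(a) Entailed — under negation, adding a further restriction is entailed: if no such wrapping event occurred, none occurred for the team either.
(b) Not entailed — the passage has Noor translating the poem, not Teo.
(c) Not entailed — Noor translated the poem, not the bottle; the bottle belongs to the wrapping event.
(d) Entailed — dropping 'carefully', 'on the balcony' leaves a sub-description the original still satisfies.
(e) Entailed — this follows by dropping conjuncts from the translating event's description.
(f) Entailed — this follows by dropping conjuncts from the translating event's description.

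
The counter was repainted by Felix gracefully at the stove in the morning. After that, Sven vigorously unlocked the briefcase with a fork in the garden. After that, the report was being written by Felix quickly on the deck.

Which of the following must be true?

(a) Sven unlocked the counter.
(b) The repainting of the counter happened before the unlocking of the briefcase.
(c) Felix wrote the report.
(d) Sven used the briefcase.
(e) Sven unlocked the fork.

(a) Not entailed — Sven unlocked the briefcase, not the counter; the counter belongs to the repainting event.
(b) Entailed — the narrative places the repainting before the unlocking.
(c) Not entailed — 'was writing' is progressive on an accomplishment; it does not entail the completed 'wrote'.
(d) Not entailed — the briefcase is the patient, not an instrument — Sven used a fork.
(e) Not entailed — the fork is the instrument, not what was unlocked.

(b)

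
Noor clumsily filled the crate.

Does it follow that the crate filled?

'Noor filled the crate' is the causative; it entails the inchoative 'the crate filled'.

yes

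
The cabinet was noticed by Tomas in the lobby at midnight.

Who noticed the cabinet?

'Tomas' marks the agent of the noticing event.

Tomas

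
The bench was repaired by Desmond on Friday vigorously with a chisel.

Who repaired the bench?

'Desmond' marks the agent of the repairing event.

Desmond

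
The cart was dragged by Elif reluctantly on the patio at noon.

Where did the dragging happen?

on the patio

'on the patio' marks the location of the dragging event.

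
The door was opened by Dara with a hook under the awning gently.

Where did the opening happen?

'under the awning' marks the location of the opening event.

under the awning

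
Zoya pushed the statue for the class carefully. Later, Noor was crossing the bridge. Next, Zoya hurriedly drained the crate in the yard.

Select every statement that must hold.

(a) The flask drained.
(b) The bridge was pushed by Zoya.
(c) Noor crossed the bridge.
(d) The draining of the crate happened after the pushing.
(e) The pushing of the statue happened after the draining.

(d)

(a) Not entailed — the crate is what drained, not the flask.
(b) Not entailed — Zoya pushed the statue, not the bridge; the bridge belongs to the crossing event.
(c) Not entailed — 'was crossing' is progressive on an accomplishment; it does not entail the completed 'crossed'.
(d) Entailed — the narrative places the pushing before the draining.
(e) Not entailed — the narrative places the pushing before the draining, not after.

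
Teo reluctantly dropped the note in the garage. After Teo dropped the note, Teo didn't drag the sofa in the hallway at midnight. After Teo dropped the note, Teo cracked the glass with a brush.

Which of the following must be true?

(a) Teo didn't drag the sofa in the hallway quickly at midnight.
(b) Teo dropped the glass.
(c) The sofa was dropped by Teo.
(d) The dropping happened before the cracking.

(a), (d)

(a) Entailed — under negation, adding a further restriction is entailed: if no such dragging event occurred, none occurred quickly either.
(b) Not entailed — Teo dropped the note, not the glass; the glass belongs to the cracking event.
(c) Not entailed — Teo dropped the note, not the sofa; the sofa belongs to the dragging event.
(d) Entailed — the narrative places the dropping before the cracking.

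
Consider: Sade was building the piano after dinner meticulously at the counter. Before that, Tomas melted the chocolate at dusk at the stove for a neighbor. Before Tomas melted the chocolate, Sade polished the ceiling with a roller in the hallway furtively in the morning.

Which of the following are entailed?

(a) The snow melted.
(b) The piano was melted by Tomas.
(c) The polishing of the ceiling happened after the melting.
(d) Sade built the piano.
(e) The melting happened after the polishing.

(e)

(a) Not entailed — the chocolate is what melted, not the snow.
(b) Not entailed — Tomas melted the chocolate, not the piano; the piano belongs to the building event.
(c) Not entailed — the narrative places the polishing before the melting, not after.
(d) Not entailed — 'was building' is progressive on an accomplishment; it does not entail the completed 'built'.
(e) Entailed — the narrative places the polishing before the melting.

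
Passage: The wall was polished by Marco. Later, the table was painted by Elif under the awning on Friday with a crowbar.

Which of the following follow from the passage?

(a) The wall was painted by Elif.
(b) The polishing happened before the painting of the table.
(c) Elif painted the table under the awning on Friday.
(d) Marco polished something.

(b), (c), (d)

(a) Not entailed — Elif painted the table, not the wall; the wall belongs to the polishing event.
(b) Entailed — the narrative places the polishing before the painting.
(c) Entailed — this follows by dropping conjuncts from the painting event's description.
(d) Entailed — every conjunct here is already in the original polishing event.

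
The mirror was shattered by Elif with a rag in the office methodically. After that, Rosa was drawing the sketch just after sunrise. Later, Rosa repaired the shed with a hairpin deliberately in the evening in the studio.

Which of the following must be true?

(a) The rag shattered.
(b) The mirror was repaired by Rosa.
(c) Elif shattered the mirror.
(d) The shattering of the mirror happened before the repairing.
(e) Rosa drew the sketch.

(a) Not entailed — the mirror is what shattered, not the rag.
(b) Not entailed — Rosa repaired the shed, not the mirror; the mirror belongs to the shattering event.
(c) Entailed — dropping 'with a rag', 'in the office', 'methodically' leaves a sub-description the original still satisfies.
(d) Entailed — the narrative places the shattering before the repairing.
(e) Not entailed — 'was drawing' is progressive on an accomplishment; it does not entail the completed 'drew'.

(c), (d)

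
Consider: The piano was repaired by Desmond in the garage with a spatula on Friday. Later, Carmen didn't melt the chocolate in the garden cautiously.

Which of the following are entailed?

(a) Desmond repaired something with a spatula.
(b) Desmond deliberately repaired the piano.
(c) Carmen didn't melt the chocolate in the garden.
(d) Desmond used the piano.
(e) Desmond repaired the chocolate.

(a) Entailed — every conjunct here is already in the original repairing event.
(b) Not entailed — 'deliberately' adds information not in the original event.
(c) Not entailed — dropping 'cautiously' under negation is not valid — the original leaves open that Carmen melted the chocolate some other way.
(d) Not entailed — the piano is the patient, not an instrument — Desmond used a spatula.
(e) Not entailed — Desmond repaired the piano, not the chocolate; the chocolate belongs to the melting event.

(a)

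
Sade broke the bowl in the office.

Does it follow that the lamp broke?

no

Nothing is said about any lamp; only the bowl is affected.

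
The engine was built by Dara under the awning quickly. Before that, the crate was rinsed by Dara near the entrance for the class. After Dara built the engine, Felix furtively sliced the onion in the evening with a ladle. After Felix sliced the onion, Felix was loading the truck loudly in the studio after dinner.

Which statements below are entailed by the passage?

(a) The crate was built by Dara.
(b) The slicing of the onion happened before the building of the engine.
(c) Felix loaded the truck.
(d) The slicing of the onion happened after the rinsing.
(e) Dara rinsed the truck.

(d)

(a) Not entailed — Dara built the engine, not the crate; the crate belongs to the rinsing event.
(b) Not entailed — the narrative places the building before the slicing, not after.
(c) Not entailed — 'was loading' is progressive on an accomplishment; it does not entail the completed 'loaded'.
(d) Entailed — the narrative places the rinsing before the slicing.
(e) Not entailed — Dara rinsed the crate, not the truck; the truck belongs to the loading event.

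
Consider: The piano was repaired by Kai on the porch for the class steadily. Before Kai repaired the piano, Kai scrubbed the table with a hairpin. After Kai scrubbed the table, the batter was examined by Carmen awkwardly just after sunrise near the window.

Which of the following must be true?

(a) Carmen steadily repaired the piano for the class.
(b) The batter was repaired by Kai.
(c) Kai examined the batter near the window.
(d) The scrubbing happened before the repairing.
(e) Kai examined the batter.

(a) Not entailed — the passage has Kai repairing the piano, not Carmen.
(b) Not entailed — Kai repaired the piano, not the batter; the batter belongs to the examining event.
(c) Not entailed — the passage has Carmen examining the batter, not Kai.
(d) Entailed — the narrative places the scrubbing before the repairing.
(e) Not entailed — the passage has Carmen examining the batter, not Kai.

(d)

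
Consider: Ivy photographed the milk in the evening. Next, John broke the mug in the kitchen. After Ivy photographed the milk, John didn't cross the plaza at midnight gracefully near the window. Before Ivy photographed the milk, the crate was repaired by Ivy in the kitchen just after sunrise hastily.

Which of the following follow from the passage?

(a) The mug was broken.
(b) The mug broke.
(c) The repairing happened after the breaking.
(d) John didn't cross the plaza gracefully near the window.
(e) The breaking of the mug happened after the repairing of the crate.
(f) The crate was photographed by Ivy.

(a), (b), (e)

(a) Entailed — dropping 'in the kitchen' and generalizing the agent leaves a sub-description the original still satisfies.
(b) Entailed — 'John broke the mug' is causative; it entails the inchoative 'the mug broke'.
(c) Not entailed — the narrative places the repairing before the breaking, not after.
(d) Not entailed — dropping 'at midnight' under negation is not valid — the original leaves open that John crossed the plaza some other way.
(e) Entailed — the narrative places the repairing before the breaking.
(f) Not entailed — Ivy photographed the milk, not the crate; the crate belongs to the repairing event.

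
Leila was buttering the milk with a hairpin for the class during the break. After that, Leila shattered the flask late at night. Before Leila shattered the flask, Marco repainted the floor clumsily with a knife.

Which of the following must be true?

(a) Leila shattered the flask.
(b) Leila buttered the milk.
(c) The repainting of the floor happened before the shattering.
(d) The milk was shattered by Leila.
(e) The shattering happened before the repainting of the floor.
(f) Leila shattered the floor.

(a) Entailed — this follows by dropping conjuncts from the shattering event's description.
(b) Not entailed — 'was buttering' is progressive on an accomplishment; it does not entail the completed 'buttered'.
(c) Entailed — the narrative places the repainting before the shattering.
(d) Not entailed — Leila shattered the flask, not the milk; the milk belongs to the buttering event.
(e) Not entailed — the narrative places the repainting before the shattering, not after.
(f) Not entailed — Leila shattered the flask, not the floor; the floor belongs to the repainting event.

(a), (c)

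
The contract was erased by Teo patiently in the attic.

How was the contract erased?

patiently

'patiently' marks the manner of the erasing event.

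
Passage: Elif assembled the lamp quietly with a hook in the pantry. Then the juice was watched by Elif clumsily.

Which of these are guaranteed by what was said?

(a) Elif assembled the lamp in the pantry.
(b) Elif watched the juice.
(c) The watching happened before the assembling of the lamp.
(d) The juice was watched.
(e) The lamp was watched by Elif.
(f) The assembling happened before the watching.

(a) Entailed — this follows by dropping conjuncts from the assembling event's description.
(b) Entailed — dropping 'clumsily' leaves a sub-description the original still satisfies.
(c) Not entailed — the narrative places the assembling before the watching, not after.
(d) Entailed — the original entails any weakening of itself; this just drops 'clumsily' and generalizes the agent.
(e) Not entailed — Elif watched the juice, not the lamp; the lamp belongs to the assembling event.
(f) Entailed — the narrative places the assembling before the watching.

(a), (b), (d), (f)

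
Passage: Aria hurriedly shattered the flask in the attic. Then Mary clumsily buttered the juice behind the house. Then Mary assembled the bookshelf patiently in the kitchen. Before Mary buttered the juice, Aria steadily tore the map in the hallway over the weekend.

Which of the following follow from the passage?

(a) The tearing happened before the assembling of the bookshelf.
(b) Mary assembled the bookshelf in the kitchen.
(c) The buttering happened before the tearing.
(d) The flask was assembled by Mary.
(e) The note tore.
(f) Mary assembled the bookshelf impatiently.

(a), (b)

(a) Entailed — the narrative places the tearing before the assembling.
(b) Entailed — this follows by dropping conjuncts from the assembling event's description.
(c) Not entailed — the narrative places the tearing before the buttering, not after.
(d) Not entailed — Mary assembled the bookshelf, not the flask; the flask belongs to the shattering event.
(e) Not entailed — the map is what tore, not the note.
(f) Not entailed — 'impatiently' adds a manner not in (and inconsistent with) the original.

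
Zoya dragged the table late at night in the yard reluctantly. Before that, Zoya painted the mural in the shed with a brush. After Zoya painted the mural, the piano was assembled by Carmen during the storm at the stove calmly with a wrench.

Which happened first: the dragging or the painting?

the painting

The connectives place the painting before the dragging.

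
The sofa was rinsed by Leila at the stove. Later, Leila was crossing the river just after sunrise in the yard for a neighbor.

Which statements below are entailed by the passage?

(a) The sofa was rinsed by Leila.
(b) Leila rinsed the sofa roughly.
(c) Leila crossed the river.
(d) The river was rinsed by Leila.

(a) Entailed — this follows by dropping conjuncts from the rinsing event's description.
(b) Not entailed — 'roughly' adds information not in the original event.
(c) Not entailed — 'was crossing' is progressive on an accomplishment; it does not entail the completed 'crossed'.
(d) Not entailed — Leila rinsed the sofa, not the river; the river belongs to the crossing event.

(a)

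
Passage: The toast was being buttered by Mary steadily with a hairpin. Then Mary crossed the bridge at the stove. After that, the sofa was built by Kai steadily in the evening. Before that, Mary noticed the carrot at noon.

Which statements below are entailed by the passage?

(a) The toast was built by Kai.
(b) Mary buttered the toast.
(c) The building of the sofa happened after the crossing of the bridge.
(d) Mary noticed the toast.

(c)

(a) Not entailed — Kai built the sofa, not the toast; the toast belongs to the buttering event.
(b) Not entailed — 'was buttering' is progressive on an accomplishment; it does not entail the completed 'buttered'.
(c) Entailed — the narrative places the crossing before the building.
(d) Not entailed — Mary noticed the carrot, not the toast; the toast belongs to the buttering event.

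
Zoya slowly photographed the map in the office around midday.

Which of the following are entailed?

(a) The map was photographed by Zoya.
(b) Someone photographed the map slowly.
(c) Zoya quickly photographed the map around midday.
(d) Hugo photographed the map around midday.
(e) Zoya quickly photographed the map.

(a) Entailed — this follows by dropping conjuncts from the photographing event's description.
(b) Entailed — the original entails any weakening of itself; this just drops 'in the office', 'around midday' and generalizes the agent.
(c) Not entailed — 'quickly' adds a manner not in (and inconsistent with) the original.
(d) Not entailed — the passage has Zoya photographing the map, not Hugo.
(e) Not entailed — 'quickly' adds a manner not in (and inconsistent with) the original.

(a), (b)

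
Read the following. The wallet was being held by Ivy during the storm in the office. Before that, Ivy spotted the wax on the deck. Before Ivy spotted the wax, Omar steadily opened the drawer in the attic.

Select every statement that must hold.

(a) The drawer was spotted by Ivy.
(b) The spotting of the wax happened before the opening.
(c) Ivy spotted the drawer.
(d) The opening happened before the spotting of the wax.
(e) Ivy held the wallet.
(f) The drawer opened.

(d), (e), (f)

(a) Not entailed — Ivy spotted the wax, not the drawer; the drawer belongs to the opening event.
(b) Not entailed — the narrative places the opening before the spotting, not after.
(c) Not entailed — Ivy spotted the wax, not the drawer; the drawer belongs to the opening event.
(d) Entailed — the narrative places the opening before the spotting.
(e) Entailed — 'hold' is an activity; 'was holding' entails that some holding happened, so 'held' holds.
(f) Entailed — 'Omar opened the drawer' is causative; it entails the inchoative 'the drawer opened'.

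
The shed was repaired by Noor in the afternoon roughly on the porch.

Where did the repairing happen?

'on the porch' marks the location of the repairing event.

on the porch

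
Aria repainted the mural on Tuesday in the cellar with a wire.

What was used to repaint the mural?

a wire

'with a wire' marks the instrument of the repainting event.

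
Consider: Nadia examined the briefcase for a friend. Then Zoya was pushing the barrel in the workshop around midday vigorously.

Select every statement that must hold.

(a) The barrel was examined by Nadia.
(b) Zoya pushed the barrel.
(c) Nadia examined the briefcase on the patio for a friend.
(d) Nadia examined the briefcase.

(b), (d)

(a) Not entailed — Nadia examined the briefcase, not the barrel; the barrel belongs to the pushing event.
(b) Entailed — 'push' is an activity; 'was pushing' entails that some pushing happened, so 'pushed' holds.
(c) Not entailed — 'on the patio' adds information not in the original event.
(d) Entailed — dropping 'for a friend' leaves a sub-description the original still satisfies.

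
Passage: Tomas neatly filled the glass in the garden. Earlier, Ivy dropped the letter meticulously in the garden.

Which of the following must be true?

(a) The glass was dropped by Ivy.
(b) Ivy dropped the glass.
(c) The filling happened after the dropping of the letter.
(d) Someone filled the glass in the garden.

(c), (d)

(a) Not entailed — Ivy dropped the letter, not the glass; the glass belongs to the filling event.
(b) Not entailed — Ivy dropped the letter, not the glass; the glass belongs to the filling event.
(c) Entailed — the narrative places the dropping before the filling.
(d) Entailed — every conjunct here is already in the original filling event.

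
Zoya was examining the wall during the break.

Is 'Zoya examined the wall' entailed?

yes

'examine' is atelic; if Zoya was examining the wall, then Zoya examined the wall (for some time).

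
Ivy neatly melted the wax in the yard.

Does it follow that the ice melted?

no

Nothing is said about any ice; only the wax is affected.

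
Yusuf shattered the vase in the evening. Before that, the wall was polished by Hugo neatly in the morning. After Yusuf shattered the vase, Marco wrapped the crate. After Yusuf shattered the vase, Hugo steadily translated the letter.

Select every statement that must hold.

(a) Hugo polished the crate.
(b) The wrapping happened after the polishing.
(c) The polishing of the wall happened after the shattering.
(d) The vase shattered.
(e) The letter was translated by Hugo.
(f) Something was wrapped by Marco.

(a) Not entailed — Hugo polished the wall, not the crate; the crate belongs to the wrapping event.
(b) Entailed — the narrative places the polishing before the wrapping.
(c) Not entailed — the narrative places the polishing before the shattering, not after.
(d) Entailed — 'Yusuf shattered the vase' is causative; it entails the inchoative 'the vase shattered'.
(e) Entailed — this follows by dropping conjuncts from the translating event's description.
(f) Entailed — every conjunct here is already in the original wrapping event.

(b), (d), (e), (f)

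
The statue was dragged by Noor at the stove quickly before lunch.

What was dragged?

'the statue' marks the patient of the dragging event.

the statue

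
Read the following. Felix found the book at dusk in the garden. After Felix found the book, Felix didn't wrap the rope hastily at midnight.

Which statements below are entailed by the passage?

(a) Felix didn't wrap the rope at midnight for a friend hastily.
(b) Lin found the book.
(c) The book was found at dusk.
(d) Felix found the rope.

(a) Entailed — under negation, adding a further restriction is entailed: if no such wrapping event occurred, none occurred for a friend either.
(b) Not entailed — the passage has Felix finding the book, not Lin.
(c) Entailed — this follows by dropping conjuncts from the finding event's description.
(d) Not entailed — Felix found the book, not the rope; the rope belongs to the wrapping event.

(a), (c)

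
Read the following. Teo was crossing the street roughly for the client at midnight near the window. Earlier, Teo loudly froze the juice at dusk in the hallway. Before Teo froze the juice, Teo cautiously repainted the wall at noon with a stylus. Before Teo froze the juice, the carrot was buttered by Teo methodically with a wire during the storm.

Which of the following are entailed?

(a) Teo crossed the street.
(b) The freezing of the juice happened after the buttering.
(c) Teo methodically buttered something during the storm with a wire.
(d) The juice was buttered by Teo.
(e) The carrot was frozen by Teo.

(a) Not entailed — 'was crossing' is progressive on an accomplishment; it does not entail the completed 'crossed'.
(b) Entailed — the narrative places the buttering before the freezing.
(c) Entailed — this follows by dropping conjuncts from the buttering event's description.
(d) Not entailed — Teo buttered the carrot, not the juice; the juice belongs to the freezing event.
(e) Not entailed — Teo froze the juice, not the carrot; the carrot belongs to the buttering event.

(b), (c)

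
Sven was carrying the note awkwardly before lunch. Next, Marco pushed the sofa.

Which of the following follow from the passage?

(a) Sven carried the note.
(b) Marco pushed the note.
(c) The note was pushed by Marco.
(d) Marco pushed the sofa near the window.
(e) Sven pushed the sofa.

(a) Entailed — 'carry' is an activity; 'was carrying' entails that some carrying happened, so 'carried' holds.
(b) Not entailed — Marco pushed the sofa, not the note; the note belongs to the carrying event.
(c) Not entailed — Marco pushed the sofa, not the note; the note belongs to the carrying event.
(d) Not entailed — 'near the window' adds information not in the original event.
(e) Not entailed — the passage has Marco pushing the sofa, not Sven.

(a)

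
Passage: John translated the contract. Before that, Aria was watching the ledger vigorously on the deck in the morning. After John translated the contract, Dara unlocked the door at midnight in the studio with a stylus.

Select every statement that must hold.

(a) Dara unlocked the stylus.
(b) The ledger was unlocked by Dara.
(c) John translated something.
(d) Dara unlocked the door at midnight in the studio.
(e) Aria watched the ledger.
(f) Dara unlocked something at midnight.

(c), (d), (e), (f)

(a) Not entailed — the stylus is the instrument, not what was unlocked.
(b) Not entailed — Dara unlocked the door, not the ledger; the ledger belongs to the watching event.
(c) Entailed — every conjunct here is already in the original translating event.
(d) Entailed — the original entails any weakening of itself; this just drops 'with a stylus'.
(e) Entailed — 'watch' is an activity; 'was watching' entails that some watching happened, so 'watched' holds.
(f) Entailed — this follows by dropping conjuncts from the unlocking event's description.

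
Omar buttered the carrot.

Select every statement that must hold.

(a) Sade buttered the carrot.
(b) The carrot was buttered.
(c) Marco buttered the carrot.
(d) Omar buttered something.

(b), (d)

(a) Not entailed — the passage has Omar buttering the carrot, not Sade.
(b) Entailed — every conjunct here is already in the original buttering event.
(c) Not entailed — the passage has Omar buttering the carrot, not Marco.
(d) Entailed — the original entails any weakening of itself; this just generalizes the patient.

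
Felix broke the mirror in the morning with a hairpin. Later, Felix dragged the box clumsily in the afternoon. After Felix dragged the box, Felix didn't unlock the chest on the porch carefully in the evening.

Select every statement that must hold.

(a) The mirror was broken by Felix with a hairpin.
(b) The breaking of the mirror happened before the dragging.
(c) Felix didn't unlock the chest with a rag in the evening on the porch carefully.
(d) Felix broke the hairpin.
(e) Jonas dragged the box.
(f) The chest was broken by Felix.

(a), (b), (c)

(a) Entailed — the original entails any weakening of itself; this just drops 'in the morning'.
(b) Entailed — the narrative places the breaking before the dragging.
(c) Entailed — under negation, adding a further restriction is entailed: if no such unlocking event occurred, none occurred with a rag either.
(d) Not entailed — the hairpin is the instrument, not what was broken.
(e) Not entailed — the passage has Felix dragging the box, not Jonas.
(f) Not entailed — Felix broke the mirror, not the chest; the chest belongs to the unlocking event.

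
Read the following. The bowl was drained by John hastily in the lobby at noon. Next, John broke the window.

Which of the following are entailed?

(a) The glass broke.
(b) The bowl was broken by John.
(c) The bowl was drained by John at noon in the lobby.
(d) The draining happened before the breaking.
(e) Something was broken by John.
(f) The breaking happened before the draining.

(c), (d), (e)

(a) Not entailed — the window is what broke, not the glass.
(b) Not entailed — John broke the window, not the bowl; the bowl belongs to the draining event.
(c) Entailed — every conjunct here is already in the original draining event.
(d) Entailed — the narrative places the draining before the breaking.
(e) Entailed — the original entails any weakening of itself; this just generalizes the patient.
(f) Not entailed — the narrative places the draining before the breaking, not after.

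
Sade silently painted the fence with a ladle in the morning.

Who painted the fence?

Sade

'Sade' marks the agent of the painting event.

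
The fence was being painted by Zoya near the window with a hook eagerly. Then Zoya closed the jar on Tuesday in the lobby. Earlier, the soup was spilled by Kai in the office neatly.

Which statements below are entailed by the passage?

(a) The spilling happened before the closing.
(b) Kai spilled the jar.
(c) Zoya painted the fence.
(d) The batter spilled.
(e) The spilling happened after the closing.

(a)

(a) Entailed — the narrative places the spilling before the closing.
(b) Not entailed — Kai spilled the soup, not the jar; the jar belongs to the closing event.
(c) Not entailed — 'was painting' is progressive on an accomplishment; it does not entail the completed 'painted'.
(d) Not entailed — the soup is what spilled, not the batter.
(e) Not entailed — the narrative places the spilling before the closing, not after.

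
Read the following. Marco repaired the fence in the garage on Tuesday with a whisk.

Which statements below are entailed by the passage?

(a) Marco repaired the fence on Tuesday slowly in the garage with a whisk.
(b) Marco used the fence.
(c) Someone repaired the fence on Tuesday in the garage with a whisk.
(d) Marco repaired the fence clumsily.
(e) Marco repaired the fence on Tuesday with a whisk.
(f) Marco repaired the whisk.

(a) Not entailed — 'slowly' adds information not in the original event.
(b) Not entailed — the fence is the patient, not an instrument — Marco used a whisk.
(c) Entailed — generalizing the agent leaves a sub-description the original still satisfies.
(d) Not entailed — 'clumsily' adds information not in the original event.
(e) Entailed — the original entails any weakening of itself; this just drops 'in the garage'.
(f) Not entailed — the whisk is the instrument, not what was repaired.

(c), (e)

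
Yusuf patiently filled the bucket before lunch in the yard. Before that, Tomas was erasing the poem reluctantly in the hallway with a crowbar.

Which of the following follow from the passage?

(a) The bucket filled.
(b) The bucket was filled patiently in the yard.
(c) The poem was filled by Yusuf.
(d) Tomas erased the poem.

(a), (b)

(a) Entailed — 'Yusuf filled the bucket' is causative; it entails the inchoative 'the bucket filled'.
(b) Entailed — every conjunct here is already in the original filling event.
(c) Not entailed — Yusuf filled the bucket, not the poem; the poem belongs to the erasing event.
(d) Not entailed — 'was erasing' is progressive on an accomplishment; it does not entail the completed 'erased'.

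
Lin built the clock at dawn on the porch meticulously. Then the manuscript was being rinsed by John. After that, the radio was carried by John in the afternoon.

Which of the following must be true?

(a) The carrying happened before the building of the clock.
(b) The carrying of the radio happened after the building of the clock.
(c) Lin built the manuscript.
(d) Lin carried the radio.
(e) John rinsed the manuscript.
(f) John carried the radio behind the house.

(b), (e)

(a) Not entailed — the narrative places the building before the carrying, not after.
(b) Entailed — the narrative places the building before the carrying.
(c) Not entailed — Lin built the clock, not the manuscript; the manuscript belongs to the rinsing event.
(d) Not entailed — the passage has John carrying the radio, not Lin.
(e) Entailed — 'rinse' is an activity; 'was rinsing' entails that some rinsing happened, so 'rinsed' holds.
(f) Not entailed — 'behind the house' adds information not in the original event.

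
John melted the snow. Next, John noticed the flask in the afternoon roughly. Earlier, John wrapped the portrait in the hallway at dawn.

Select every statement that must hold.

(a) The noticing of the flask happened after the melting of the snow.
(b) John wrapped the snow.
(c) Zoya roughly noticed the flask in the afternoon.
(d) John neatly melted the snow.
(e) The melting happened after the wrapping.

(a) Entailed — the narrative places the melting before the noticing.
(b) Not entailed — John wrapped the portrait, not the snow; the snow belongs to the melting event.
(c) Not entailed — the passage has John noticing the flask, not Zoya.
(d) Not entailed — 'neatly' adds information not in the original event.
(e) Not entailed — the narrative doesn't order the wrapping relative to the melting.

(a)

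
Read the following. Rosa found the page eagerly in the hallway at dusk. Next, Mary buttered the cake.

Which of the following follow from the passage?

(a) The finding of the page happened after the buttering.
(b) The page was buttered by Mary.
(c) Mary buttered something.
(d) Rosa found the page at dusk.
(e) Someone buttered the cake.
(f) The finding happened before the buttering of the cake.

(a) Not entailed — the narrative places the finding before the buttering, not after.
(b) Not entailed — Mary buttered the cake, not the page; the page belongs to the finding event.
(c) Entailed — this follows by dropping conjuncts from the buttering event's description.
(d) Entailed — the original entails any weakening of itself; this just drops 'eagerly', 'in the hallway'.
(e) Entailed — every conjunct here is already in the original buttering event.
(f) Entailed — the narrative places the finding before the buttering.

(c), (d), (e), (f)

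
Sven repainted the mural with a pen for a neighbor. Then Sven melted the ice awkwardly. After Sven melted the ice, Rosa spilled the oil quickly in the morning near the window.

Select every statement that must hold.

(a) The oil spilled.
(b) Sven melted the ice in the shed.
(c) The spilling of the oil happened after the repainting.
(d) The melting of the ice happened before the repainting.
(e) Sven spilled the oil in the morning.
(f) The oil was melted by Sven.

(a) Entailed — 'Rosa spilled the oil' is causative; it entails the inchoative 'the oil spilled'.
(b) Not entailed — 'in the shed' adds information not in the original event.
(c) Entailed — the narrative places the repainting before the spilling.
(d) Not entailed — the narrative places the repainting before the melting, not after.
(e) Not entailed — the passage has Rosa spilling the oil, not Sven.
(f) Not entailed — Sven melted the ice, not the oil; the oil belongs to the spilling event.

(a), (c)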